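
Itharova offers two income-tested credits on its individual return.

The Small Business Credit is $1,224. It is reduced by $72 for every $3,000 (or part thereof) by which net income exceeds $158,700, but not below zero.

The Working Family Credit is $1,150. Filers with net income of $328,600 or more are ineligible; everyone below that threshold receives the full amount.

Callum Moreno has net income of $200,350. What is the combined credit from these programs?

Small Business Credit: income exceeds $158,700 by $41,650, which is 14 full-or-partial $3,000 increments; reduction = 14 × $72 = $1,008, leaving $216.
Working Family Credit: $200,350 is below the $328,600 cutoff, so the full $1,150 applies.
Total: $216 + $1,150 = $1,366.

$1,366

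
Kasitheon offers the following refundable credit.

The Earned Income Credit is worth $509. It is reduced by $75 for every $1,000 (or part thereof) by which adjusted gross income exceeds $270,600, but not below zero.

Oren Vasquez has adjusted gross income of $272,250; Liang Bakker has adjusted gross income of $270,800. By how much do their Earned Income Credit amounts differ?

Oren ($272,250): Earned Income Credit: income exceeds $270,600 by $1,650, which is 2 full-or-partial $1,000 increments; reduction = 2 × $75 = $150, leaving $359.
Liang ($270,800): Earned Income Credit: income exceeds $270,600 by $200, which is 1 full-or-partial $1,000 increment; reduction = 1 × $75 = $75, leaving $434.
Difference: |$359 − $434| = $75.

$75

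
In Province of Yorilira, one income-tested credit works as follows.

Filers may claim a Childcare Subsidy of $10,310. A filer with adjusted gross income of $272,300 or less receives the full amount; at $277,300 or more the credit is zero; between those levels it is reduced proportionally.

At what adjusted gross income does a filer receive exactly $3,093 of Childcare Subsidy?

$275,800

$3,093 is 3,093/10,310 of the full $10,310, so 7,217/10,310 of the $5,000 range has been used: income = $272,300 + $5,000 × 7,217/10,310 = $275,800.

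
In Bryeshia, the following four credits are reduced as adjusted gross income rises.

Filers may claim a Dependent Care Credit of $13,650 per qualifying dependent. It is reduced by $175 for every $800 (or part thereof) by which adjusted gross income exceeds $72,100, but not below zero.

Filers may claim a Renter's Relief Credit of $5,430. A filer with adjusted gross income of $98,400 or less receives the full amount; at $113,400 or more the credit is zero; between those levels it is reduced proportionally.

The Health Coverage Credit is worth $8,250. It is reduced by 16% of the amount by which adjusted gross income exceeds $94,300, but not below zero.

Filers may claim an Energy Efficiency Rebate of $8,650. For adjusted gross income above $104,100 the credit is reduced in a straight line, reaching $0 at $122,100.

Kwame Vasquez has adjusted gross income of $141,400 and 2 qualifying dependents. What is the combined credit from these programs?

Dependent Care Credit: base = 2 × $13,650 = $27,300. income exceeds $72,100 by $69,300, which is 87 full-or-partial $800 increments; reduction = 87 × $175 = $15,225, leaving $12,075.
Renter's Relief Credit: $141,400 is at or above $113,400, so the credit is $0.
Health Coverage Credit: 16% of the $47,100 excess over $94,300 is $7,536; credit = $8,250 − $7,536 = $714.
Energy Efficiency Rebate: $141,400 is at or above $122,100, so the credit is $0.
Total: $12,075 + $0 + $714 + $0 = $12,789.

$12,789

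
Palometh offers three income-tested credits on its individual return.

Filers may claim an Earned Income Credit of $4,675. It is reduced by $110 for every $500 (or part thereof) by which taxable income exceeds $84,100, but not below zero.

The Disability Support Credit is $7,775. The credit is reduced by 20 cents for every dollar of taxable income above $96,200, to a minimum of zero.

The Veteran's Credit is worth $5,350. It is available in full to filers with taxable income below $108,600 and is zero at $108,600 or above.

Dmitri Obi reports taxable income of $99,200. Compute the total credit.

$13,790

Earned Income Credit: income exceeds $84,100 by $15,100, which is 31 full-or-partial $500 increments; reduction = 31 × $110 = $3,410, leaving $1,265.
Disability Support Credit: 20% of the $3,000 excess over $96,200 is $600; credit = $7,775 − $600 = $7,175.
Veteran's Credit: $99,200 is below the $108,600 cutoff, so the full $5,350 applies.
Total: $1,265 + $7,175 + $5,350 = $13,790.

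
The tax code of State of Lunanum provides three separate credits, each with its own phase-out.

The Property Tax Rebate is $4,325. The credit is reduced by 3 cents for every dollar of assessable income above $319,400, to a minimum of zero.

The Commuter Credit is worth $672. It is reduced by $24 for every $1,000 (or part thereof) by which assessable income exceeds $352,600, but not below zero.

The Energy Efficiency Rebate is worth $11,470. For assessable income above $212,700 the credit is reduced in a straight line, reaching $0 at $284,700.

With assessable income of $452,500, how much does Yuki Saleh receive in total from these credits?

Property Tax Rebate: 3% of the $133,100 excess over $319,400 is $3,993; credit = $4,325 − $3,993 = $332.
Commuter Credit: income exceeds $352,600 by $99,900 → 100 increments × $24 = $2,400 ≥ base, so the credit is $0.
Energy Efficiency Rebate: $452,500 is at or above $284,700, so the credit is $0.
Total: $332 + $0 + $0 = $332.

$332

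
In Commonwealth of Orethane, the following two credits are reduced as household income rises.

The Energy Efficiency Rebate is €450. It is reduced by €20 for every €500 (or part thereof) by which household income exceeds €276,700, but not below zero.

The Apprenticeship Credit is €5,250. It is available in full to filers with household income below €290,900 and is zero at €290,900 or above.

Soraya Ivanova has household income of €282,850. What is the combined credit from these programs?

€5,440

Energy Efficiency Rebate: income exceeds €276,700 by €6,150, which is 13 full-or-partial €500 increments; reduction = 13 × €20 = €260, leaving €190.
Apprenticeship Credit: €282,850 is below the €290,900 cutoff, so the full €5,250 applies.
Total: €190 + €5,250 = €5,440.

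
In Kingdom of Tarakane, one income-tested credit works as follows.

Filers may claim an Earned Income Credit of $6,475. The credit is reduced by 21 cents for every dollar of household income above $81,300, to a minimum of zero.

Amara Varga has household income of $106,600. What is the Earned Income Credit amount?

Earned Income Credit: 21% of the $25,300 excess over $81,300 is $5,313; credit = $6,475 − $5,313 = $1,162.

$1,162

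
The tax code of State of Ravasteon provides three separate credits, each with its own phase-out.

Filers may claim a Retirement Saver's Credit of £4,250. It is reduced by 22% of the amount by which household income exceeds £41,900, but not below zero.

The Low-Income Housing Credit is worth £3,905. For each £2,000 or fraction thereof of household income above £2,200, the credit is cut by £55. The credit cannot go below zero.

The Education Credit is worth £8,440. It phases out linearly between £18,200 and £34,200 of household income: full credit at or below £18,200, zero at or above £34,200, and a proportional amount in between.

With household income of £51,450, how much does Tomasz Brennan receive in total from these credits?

Retirement Saver's Credit: 22% of the £9,550 excess over £41,900 is £2,101; credit = £4,250 − £2,101 = £2,149.
Low-Income Housing Credit: income exceeds £2,200 by £49,250, which is 25 full-or-partial £2,000 increments; reduction = 25 × £55 = £1,375, leaving £2,530.
Education Credit: £51,450 is at or above £34,200, so the credit is £0.
Total: £2,149 + £2,530 + £0 = £4,679.

£4,679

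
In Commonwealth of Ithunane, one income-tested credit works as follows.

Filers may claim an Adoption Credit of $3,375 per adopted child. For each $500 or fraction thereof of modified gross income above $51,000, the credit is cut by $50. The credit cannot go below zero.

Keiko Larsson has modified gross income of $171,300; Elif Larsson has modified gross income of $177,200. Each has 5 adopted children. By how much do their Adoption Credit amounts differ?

$600

Keiko ($171,300): Adoption Credit: base = 5 × $3,375 = $16,875. income exceeds $51,000 by $120,300, which is 241 full-or-partial $500 increments; reduction = 241 × $50 = $12,050, leaving $4,825.
Elif ($177,200): Adoption Credit: base = 5 × $3,375 = $16,875. income exceeds $51,000 by $126,200, which is 253 full-or-partial $500 increments; reduction = 253 × $50 = $12,650, leaving $4,225.
Difference: |$4,825 − $4,225| = $600.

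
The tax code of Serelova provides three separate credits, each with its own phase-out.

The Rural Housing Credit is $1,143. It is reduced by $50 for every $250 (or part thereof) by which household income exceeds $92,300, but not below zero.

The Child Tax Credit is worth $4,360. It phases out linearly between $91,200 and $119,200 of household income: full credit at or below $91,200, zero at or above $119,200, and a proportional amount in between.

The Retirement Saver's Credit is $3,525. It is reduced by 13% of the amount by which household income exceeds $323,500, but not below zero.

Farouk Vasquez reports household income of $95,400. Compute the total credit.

Rural Housing Credit: income exceeds $92,300 by $3,100, which is 13 full-or-partial $250 increments; reduction = 13 × $50 = $650, leaving $493.
Child Tax Credit: $95,400 is $4,200 into a $28,000 phase-out range, leaving 23,800/28,000 of the credit: $4,360 × 23,800/28,000 = $3,706.
Retirement Saver's Credit: $95,400 is at or below the $323,500 threshold, so the full $3,525 applies.
Total: $493 + $3,706 + $3,525 = $7,724.

$7,724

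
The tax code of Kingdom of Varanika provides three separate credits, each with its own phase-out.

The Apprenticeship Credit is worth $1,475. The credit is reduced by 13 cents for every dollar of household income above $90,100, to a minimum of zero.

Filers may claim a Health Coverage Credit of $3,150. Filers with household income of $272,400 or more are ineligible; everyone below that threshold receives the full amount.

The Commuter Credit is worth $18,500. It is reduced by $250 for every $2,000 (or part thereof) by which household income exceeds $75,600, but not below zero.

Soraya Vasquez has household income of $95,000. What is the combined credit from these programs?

Apprenticeship Credit: 13% of the $4,900 excess over $90,100 is $637; credit = $1,475 − $637 = $838.
Health Coverage Credit: $95,000 is below the $272,400 cutoff, so the full $3,150 applies.
Commuter Credit: income exceeds $75,600 by $19,400, which is 10 full-or-partial $2,000 increments; reduction = 10 × $250 = $2,500, leaving $16,000.
Total: $838 + $3,150 + $16,000 = $19,988.

$19,988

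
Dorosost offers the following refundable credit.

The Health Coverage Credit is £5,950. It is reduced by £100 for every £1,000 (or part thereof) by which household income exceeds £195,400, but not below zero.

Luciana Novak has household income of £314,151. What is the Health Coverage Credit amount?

Health Coverage Credit: income exceeds £195,400 by £118,751 → 119 increments × £100 = £11,900 ≥ base, so the credit is £0.

£0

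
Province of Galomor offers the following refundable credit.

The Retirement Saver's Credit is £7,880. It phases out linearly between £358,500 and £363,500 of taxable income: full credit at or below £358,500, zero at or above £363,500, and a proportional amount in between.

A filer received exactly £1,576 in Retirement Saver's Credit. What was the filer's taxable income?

£1,576 is 1,576/7,880 of the full £7,880, so 6,304/7,880 of the £5,000 range has been used: income = £358,500 + £5,000 × 6,304/7,880 = £362,500.

£362,500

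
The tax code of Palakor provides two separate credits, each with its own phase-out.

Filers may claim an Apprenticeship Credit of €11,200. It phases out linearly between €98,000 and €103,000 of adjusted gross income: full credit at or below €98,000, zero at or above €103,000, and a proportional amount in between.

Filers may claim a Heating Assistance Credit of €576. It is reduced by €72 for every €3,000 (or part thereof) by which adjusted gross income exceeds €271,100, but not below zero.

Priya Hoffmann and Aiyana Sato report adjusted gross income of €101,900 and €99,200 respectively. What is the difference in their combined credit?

Priya (€101,900): Apprenticeship Credit: €101,900 is €3,900 into a €5,000 phase-out range, leaving 1,100/5,000 of the credit: €11,200 × 1,100/5,000 = €2,464. Heating Assistance Credit: €101,900 is at or below the €271,100 threshold, so the full €576 applies. total €2,464 + €576 = €3,040
Aiyana (€99,200): Apprenticeship Credit: €99,200 is €1,200 into a €5,000 phase-out range, leaving 3,800/5,000 of the credit: €11,200 × 3,800/5,000 = €8,512. Heating Assistance Credit: €99,200 is at or below the €271,100 threshold, so the full €576 applies. total €8,512 + €576 = €9,088
Difference: |€3,040 − €9,088| = €6,048.

€6,048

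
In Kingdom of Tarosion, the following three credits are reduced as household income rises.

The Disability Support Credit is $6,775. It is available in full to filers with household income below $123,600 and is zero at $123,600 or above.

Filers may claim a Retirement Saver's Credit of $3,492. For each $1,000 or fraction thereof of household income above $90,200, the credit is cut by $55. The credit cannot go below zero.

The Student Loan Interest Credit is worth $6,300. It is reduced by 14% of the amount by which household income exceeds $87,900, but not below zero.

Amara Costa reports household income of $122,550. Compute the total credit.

Disability Support Credit: $122,550 is below the $123,600 cutoff, so the full $6,775 applies.
Retirement Saver's Credit: income exceeds $90,200 by $32,350, which is 33 full-or-partial $1,000 increments; reduction = 33 × $55 = $1,815, leaving $1,677.
Student Loan Interest Credit: 14% of the $34,650 excess over $87,900 is $4,851; credit = $6,300 − $4,851 = $1,449.
Total: $6,775 + $1,677 + $1,449 = $9,901.

$9,901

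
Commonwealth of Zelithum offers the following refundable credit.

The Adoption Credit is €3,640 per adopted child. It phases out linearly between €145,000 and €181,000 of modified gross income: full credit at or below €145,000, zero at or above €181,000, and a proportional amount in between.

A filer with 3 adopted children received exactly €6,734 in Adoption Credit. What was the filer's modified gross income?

€158,800

Full credit = 3 × €3,640 = €10,920.
€6,734 is 6,734/10,920 of the full €10,920, so 4,186/10,920 of the €36,000 range has been used: income = €145,000 + €36,000 × 4,186/10,920 = €158,800.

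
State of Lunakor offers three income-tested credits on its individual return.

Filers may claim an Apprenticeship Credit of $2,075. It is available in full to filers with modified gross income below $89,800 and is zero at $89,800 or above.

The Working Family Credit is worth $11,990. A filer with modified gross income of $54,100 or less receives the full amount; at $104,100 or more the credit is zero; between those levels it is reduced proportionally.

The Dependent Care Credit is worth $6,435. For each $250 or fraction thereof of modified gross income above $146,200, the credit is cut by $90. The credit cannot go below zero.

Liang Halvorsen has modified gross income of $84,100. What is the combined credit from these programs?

$13,306

Apprenticeship Credit: $84,100 is below the $89,800 cutoff, so the full $2,075 applies.
Working Family Credit: $84,100 is $30,000 into a $50,000 phase-out range, leaving 20,000/50,000 of the credit: $11,990 × 20,000/50,000 = $4,796.
Dependent Care Credit: $84,100 is at or below the $146,200 threshold, so the full $6,435 applies.
Total: $2,075 + $4,796 + $6,435 = $13,306.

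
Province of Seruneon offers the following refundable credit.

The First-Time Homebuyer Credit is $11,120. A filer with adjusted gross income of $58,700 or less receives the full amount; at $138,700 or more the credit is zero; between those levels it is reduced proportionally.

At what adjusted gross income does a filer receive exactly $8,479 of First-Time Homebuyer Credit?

$8,479 is 8,479/11,120 of the full $11,120, so 2,641/11,120 of the $80,000 range has been used: income = $58,700 + $80,000 × 2,641/11,120 = $77,700.

$77,700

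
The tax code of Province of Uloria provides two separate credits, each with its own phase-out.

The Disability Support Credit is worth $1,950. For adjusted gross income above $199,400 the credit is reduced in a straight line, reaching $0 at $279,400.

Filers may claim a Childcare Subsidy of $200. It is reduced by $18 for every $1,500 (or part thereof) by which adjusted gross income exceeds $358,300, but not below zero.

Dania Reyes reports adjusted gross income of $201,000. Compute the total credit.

Disability Support Credit: $201,000 is $1,600 into a $80,000 phase-out range, leaving 78,400/80,000 of the credit: $1,950 × 78,400/80,000 = $1,911.
Childcare Subsidy: $201,000 is at or below the $358,300 threshold, so the full $200 applies.
Total: $1,911 + $200 = $2,111.

$2,111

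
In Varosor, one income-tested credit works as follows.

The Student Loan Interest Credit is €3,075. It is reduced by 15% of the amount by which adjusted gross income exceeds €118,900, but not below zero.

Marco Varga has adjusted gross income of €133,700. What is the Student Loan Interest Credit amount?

€855

Student Loan Interest Credit: 15% of the €14,800 excess over €118,900 is €2,220; credit = €3,075 − €2,220 = €855.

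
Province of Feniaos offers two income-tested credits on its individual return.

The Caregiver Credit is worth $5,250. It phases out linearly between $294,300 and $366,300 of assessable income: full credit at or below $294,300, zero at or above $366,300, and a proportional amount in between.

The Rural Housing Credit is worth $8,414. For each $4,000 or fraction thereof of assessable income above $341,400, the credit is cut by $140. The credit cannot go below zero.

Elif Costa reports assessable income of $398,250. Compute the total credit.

Caregiver Credit: $398,250 is at or above $366,300, so the credit is $0.
Rural Housing Credit: income exceeds $341,400 by $56,850, which is 15 full-or-partial $4,000 increments; reduction = 15 × $140 = $2,100, leaving $6,314.
Total: $0 + $6,314 = $6,314.

$6,314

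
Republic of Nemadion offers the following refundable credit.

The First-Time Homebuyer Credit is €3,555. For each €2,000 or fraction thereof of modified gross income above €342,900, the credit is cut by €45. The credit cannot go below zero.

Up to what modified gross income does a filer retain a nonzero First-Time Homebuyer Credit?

€498,900

After 78 increments the reduction is 78 × €45 = €3,510, leaving €45; one more increment wipes it out. Increment 78 ends at excess 78 × €2,000 = €156,000, so the highest qualifying income is €342,900 + €156,000 = €498,900.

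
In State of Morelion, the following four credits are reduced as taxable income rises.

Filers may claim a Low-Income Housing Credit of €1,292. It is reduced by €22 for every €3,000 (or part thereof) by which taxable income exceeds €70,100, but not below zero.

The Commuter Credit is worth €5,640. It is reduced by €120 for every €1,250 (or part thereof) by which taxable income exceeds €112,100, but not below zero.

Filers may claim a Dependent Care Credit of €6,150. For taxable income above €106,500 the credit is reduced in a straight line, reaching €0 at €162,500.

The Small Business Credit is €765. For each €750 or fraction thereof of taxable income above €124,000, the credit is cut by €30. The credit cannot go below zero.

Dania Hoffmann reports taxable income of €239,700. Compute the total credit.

Low-Income Housing Credit: income exceeds €70,100 by €169,600, which is 57 full-or-partial €3,000 increments; reduction = 57 × €22 = €1,254, leaving €38.
Commuter Credit: income exceeds €112,100 by €127,600 → 103 increments × €120 = €12,360 ≥ base, so the credit is €0.
Dependent Care Credit: €239,700 is at or above €162,500, so the credit is €0.
Small Business Credit: income exceeds €124,000 by €115,700 → 155 increments × €30 = €4,650 ≥ base, so the credit is €0.
Total: €38 + €0 + €0 + €0 = €38.

€38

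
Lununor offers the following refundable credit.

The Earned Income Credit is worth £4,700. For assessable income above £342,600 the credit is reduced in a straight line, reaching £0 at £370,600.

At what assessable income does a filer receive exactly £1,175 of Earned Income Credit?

£1,175 is 1,175/4,700 of the full £4,700, so 3,525/4,700 of the £28,000 range has been used: income = £342,600 + £28,000 × 3,525/4,700 = £363,600.

£363,600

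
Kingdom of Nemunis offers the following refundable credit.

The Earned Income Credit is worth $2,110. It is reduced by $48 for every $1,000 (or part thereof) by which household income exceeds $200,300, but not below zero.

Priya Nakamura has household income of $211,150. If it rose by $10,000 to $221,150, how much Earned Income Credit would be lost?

$480

At $211,150 — income exceeds $200,300 by $10,850, which is 11 full-or-partial $1,000 increments; reduction = 11 × $48 = $528, leaving $1,582.
At $221,150 — income exceeds $200,300 by $20,850, which is 21 full-or-partial $1,000 increments; reduction = 21 × $48 = $1,008, leaving $1,102.
Lost: $1,582 − $1,102 = $480.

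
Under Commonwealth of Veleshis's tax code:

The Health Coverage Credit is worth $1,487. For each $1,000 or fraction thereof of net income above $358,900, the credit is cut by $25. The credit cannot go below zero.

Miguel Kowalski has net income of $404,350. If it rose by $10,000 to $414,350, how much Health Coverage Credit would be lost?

At $404,350 — income exceeds $358,900 by $45,450, which is 46 full-or-partial $1,000 increments; reduction = 46 × $25 = $1,150, leaving $337.
At $414,350 — income exceeds $358,900 by $55,450, which is 56 full-or-partial $1,000 increments; reduction = 56 × $25 = $1,400, leaving $87.
Lost: $337 − $87 = $250.

$250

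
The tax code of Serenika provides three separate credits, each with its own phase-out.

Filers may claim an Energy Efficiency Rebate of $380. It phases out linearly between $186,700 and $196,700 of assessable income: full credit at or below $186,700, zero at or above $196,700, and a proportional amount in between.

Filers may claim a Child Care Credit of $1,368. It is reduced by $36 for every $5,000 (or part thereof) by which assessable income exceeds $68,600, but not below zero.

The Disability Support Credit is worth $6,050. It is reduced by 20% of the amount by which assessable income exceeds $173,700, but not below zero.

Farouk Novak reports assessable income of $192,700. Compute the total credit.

$2,870

Energy Efficiency Rebate: $192,700 is $6,000 into a $10,000 phase-out range, leaving 4,000/10,000 of the credit: $380 × 4,000/10,000 = $152.
Child Care Credit: income exceeds $68,600 by $124,100, which is 25 full-or-partial $5,000 increments; reduction = 25 × $36 = $900, leaving $468.
Disability Support Credit: 20% of the $19,000 excess over $173,700 is $3,800; credit = $6,050 − $3,800 = $2,250.
Total: $152 + $468 + $2,250 = $2,870.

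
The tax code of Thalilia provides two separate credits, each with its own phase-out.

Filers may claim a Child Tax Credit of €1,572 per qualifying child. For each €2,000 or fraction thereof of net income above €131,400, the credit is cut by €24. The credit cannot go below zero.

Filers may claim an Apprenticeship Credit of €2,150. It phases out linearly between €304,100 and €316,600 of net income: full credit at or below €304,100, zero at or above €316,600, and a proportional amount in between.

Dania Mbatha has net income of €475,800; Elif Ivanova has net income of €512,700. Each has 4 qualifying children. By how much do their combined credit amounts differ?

€432

Dania (€475,800): Child Tax Credit: base = 4 × €1,572 = €6,288. income exceeds €131,400 by €344,400, which is 173 full-or-partial €2,000 increments; reduction = 173 × €24 = €4,152, leaving €2,136. Apprenticeship Credit: €475,800 is at or above €316,600, so the credit is €0. total €2,136 + €0 = €2,136
Elif (€512,700): Child Tax Credit: base = 4 × €1,572 = €6,288. income exceeds €131,400 by €381,300, which is 191 full-or-partial €2,000 increments; reduction = 191 × €24 = €4,584, leaving €1,704. Apprenticeship Credit: €512,700 is at or above €316,600, so the credit is €0. total €1,704 + €0 = €1,704
Difference: |€2,136 − €1,704| = €432.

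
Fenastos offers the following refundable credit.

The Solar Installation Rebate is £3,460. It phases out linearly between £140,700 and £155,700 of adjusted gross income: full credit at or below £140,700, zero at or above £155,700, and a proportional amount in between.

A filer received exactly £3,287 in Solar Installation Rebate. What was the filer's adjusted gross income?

£3,287 is 3,287/3,460 of the full £3,460, so 173/3,460 of the £15,000 range has been used: income = £140,700 + £15,000 × 173/3,460 = £141,450.

£141,450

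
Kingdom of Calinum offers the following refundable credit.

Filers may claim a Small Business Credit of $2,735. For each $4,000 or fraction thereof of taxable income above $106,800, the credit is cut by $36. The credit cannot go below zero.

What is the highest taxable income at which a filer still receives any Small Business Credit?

After 75 increments the reduction is 75 × $36 = $2,700, leaving $35; one more increment wipes it out. Increment 75 ends at excess 75 × $4,000 = $300,000, so the highest qualifying income is $106,800 + $300,000 = $406,800.

$406,800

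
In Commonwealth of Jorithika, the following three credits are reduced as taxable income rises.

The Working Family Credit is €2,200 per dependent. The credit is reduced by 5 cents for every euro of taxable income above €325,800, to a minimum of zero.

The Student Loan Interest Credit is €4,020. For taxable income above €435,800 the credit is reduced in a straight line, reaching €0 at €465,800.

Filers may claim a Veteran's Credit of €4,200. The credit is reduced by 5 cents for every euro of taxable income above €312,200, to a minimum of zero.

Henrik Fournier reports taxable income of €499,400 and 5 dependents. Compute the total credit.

€2,320

Working Family Credit: base = 5 × €2,200 = €11,000. 5% of the €173,600 excess over €325,800 is €8,680; credit = €11,000 − €8,680 = €2,320.
Student Loan Interest Credit: €499,400 is at or above €465,800, so the credit is €0.
Veteran's Credit: 5% of the €187,200 excess over €312,200 is €9,360 ≥ base, so the credit is €0.
Total: €2,320 + €0 + €0 = €2,320.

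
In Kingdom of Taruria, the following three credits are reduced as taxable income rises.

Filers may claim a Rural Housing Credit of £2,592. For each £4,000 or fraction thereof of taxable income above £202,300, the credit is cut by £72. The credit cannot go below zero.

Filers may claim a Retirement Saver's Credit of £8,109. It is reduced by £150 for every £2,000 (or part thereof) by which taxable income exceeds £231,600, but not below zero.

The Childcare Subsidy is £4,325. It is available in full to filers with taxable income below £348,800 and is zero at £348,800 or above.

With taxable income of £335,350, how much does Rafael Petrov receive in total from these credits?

Rural Housing Credit: income exceeds £202,300 by £133,050, which is 34 full-or-partial £4,000 increments; reduction = 34 × £72 = £2,448, leaving £144.
Retirement Saver's Credit: income exceeds £231,600 by £103,750, which is 52 full-or-partial £2,000 increments; reduction = 52 × £150 = £7,800, leaving £309.
Childcare Subsidy: £335,350 is below the £348,800 cutoff, so the full £4,325 applies.
Total: £144 + £309 + £4,325 = £4,778.

£4,778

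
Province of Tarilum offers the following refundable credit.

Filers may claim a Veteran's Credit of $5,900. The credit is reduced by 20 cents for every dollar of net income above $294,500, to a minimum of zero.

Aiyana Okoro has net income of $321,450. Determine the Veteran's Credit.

Veteran's Credit: 20% of the $26,950 excess over $294,500 is $5,390; credit = $5,900 − $5,390 = $510.

$510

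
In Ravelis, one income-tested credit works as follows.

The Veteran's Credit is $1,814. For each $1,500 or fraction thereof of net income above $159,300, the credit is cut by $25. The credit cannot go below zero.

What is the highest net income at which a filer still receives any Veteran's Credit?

$267,300

After 72 increments the reduction is 72 × $25 = $1,800, leaving $14; one more increment wipes it out. Increment 72 ends at excess 72 × $1,500 = $108,000, so the highest qualifying income is $159,300 + $108,000 = $267,300.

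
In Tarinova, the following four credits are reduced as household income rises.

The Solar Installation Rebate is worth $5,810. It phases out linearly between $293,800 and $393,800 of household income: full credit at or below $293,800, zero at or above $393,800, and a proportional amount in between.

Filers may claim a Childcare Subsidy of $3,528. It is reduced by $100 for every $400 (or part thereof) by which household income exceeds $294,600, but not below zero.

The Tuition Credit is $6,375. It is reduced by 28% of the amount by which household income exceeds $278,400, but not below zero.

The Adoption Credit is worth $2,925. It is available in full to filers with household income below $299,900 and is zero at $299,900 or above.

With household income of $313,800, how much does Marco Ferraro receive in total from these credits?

Solar Installation Rebate: $313,800 is $20,000 into a $100,000 phase-out range, leaving 80,000/100,000 of the credit: $5,810 × 80,000/100,000 = $4,648.
Childcare Subsidy: income exceeds $294,600 by $19,200 → 48 increments × $100 = $4,800 ≥ base, so the credit is $0.
Tuition Credit: 28% of the $35,400 excess over $278,400 is $9,912 ≥ base, so the credit is $0.
Adoption Credit: $313,800 meets or exceeds the $299,900 cutoff, so the credit is $0.
Total: $4,648 + $0 + $0 + $0 = $4,648.

$4,648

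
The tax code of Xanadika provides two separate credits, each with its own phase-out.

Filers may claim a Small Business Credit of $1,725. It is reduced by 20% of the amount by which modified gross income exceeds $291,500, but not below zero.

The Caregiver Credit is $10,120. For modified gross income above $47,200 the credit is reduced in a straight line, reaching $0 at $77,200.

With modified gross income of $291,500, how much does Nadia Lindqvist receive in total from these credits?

$1,725

Small Business Credit: $291,500 is at or below the $291,500 threshold, so the full $1,725 applies.
Caregiver Credit: $291,500 is at or above $77,200, so the credit is $0.
Total: $1,725 + $0 = $1,725.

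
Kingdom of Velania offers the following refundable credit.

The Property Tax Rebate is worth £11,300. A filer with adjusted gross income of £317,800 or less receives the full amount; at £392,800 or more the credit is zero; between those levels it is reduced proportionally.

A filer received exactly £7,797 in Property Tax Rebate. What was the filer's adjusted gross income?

£341,050

£7,797 is 7,797/11,300 of the full £11,300, so 3,503/11,300 of the £75,000 range has been used: income = £317,800 + £75,000 × 3,503/11,300 = £341,050.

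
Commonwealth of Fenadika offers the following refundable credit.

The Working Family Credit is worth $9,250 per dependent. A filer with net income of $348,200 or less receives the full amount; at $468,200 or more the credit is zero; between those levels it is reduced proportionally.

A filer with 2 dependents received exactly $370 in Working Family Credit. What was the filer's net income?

$465,800

Full credit = 2 × $9,250 = $18,500.
$370 is 370/18,500 of the full $18,500, so 18,130/18,500 of the $120,000 range has been used: income = $348,200 + $120,000 × 18,130/18,500 = $465,800.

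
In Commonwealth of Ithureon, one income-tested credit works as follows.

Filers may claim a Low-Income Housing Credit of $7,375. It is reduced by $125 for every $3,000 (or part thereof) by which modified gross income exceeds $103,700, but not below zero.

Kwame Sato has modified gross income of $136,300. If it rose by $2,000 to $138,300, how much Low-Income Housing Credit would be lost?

At $136,300 — income exceeds $103,700 by $32,600, which is 11 full-or-partial $3,000 increments; reduction = 11 × $125 = $1,375, leaving $6,000.
At $138,300 — income exceeds $103,700 by $34,600, which is 12 full-or-partial $3,000 increments; reduction = 12 × $125 = $1,500, leaving $5,875.
Lost: $6,000 − $5,875 = $125.

$125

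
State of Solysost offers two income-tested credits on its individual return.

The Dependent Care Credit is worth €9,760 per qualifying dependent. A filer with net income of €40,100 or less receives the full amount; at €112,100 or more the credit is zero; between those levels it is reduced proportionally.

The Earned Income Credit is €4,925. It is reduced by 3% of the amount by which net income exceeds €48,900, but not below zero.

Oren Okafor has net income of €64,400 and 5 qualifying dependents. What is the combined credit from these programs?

€36,790

Dependent Care Credit: base = 5 × €9,760 = €48,800. €64,400 is €24,300 into a €72,000 phase-out range, leaving 47,700/72,000 of the credit: €48,800 × 47,700/72,000 = €32,330.
Earned Income Credit: 3% of the €15,500 excess over €48,900 is €465; credit = €4,925 − €465 = €4,460.
Total: €32,330 + €4,460 = €36,790.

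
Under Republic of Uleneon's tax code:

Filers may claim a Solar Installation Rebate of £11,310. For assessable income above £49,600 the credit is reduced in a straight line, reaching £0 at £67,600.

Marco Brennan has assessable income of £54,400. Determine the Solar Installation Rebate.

£8,294

Solar Installation Rebate: £54,400 is £4,800 into a £18,000 phase-out range, leaving 13,200/18,000 of the credit: £11,310 × 13,200/18,000 = £8,294.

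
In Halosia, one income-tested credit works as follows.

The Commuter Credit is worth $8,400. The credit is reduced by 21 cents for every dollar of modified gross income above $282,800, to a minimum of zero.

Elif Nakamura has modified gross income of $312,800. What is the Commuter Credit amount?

$2,100

Commuter Credit: 21% of the $30,000 excess over $282,800 is $6,300; credit = $8,400 − $6,300 = $2,100.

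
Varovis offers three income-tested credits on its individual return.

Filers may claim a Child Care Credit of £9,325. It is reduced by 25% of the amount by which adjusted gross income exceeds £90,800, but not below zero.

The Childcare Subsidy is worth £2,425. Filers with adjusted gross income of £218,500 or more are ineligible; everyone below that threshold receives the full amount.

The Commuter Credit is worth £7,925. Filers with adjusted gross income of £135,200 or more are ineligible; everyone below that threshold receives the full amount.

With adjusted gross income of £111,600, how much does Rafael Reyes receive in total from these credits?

Child Care Credit: 25% of the £20,800 excess over £90,800 is £5,200; credit = £9,325 − £5,200 = £4,125.
Childcare Subsidy: £111,600 is below the £218,500 cutoff, so the full £2,425 applies.
Commuter Credit: £111,600 is below the £135,200 cutoff, so the full £7,925 applies.
Total: £4,125 + £2,425 + £7,925 = £14,475.

£14,475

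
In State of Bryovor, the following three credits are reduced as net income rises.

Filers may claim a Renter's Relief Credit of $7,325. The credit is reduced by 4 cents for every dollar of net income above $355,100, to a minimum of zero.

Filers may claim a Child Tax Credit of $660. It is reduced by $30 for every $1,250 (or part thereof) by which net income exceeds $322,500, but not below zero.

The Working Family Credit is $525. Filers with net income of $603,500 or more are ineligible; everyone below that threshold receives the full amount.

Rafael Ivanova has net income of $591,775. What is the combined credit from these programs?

$525

Renter's Relief Credit: 4% of the $236,675 excess over $355,100 is $9,467 ≥ base, so the credit is $0.
Child Tax Credit: income exceeds $322,500 by $269,275 → 216 increments × $30 = $6,480 ≥ base, so the credit is $0.
Working Family Credit: $591,775 is below the $603,500 cutoff, so the full $525 applies.
Total: $0 + $0 + $525 = $525.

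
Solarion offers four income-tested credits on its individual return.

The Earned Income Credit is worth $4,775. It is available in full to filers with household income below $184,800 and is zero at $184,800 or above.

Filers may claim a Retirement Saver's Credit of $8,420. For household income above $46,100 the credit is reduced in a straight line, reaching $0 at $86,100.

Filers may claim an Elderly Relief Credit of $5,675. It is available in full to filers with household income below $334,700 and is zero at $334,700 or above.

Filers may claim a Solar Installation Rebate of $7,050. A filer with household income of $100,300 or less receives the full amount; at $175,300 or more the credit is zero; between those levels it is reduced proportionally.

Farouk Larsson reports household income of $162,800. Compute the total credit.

$11,625

Earned Income Credit: $162,800 is below the $184,800 cutoff, so the full $4,775 applies.
Retirement Saver's Credit: $162,800 is at or above $86,100, so the credit is $0.
Elderly Relief Credit: $162,800 is below the $334,700 cutoff, so the full $5,675 applies.
Solar Installation Rebate: $162,800 is $62,500 into a $75,000 phase-out range, leaving 12,500/75,000 of the credit: $7,050 × 12,500/75,000 = $1,175.
Total: $4,775 + $0 + $5,675 + $1,175 = $11,625.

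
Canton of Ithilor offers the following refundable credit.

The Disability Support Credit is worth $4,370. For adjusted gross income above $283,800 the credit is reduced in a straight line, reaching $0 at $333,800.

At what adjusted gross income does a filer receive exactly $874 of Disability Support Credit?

$323,800

$874 is 874/4,370 of the full $4,370, so 3,496/4,370 of the $50,000 range has been used: income = $283,800 + $50,000 × 3,496/4,370 = $323,800.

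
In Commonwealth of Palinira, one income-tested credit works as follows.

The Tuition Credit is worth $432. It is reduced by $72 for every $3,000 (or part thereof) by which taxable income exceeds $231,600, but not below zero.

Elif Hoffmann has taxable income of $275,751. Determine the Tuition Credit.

Tuition Credit: income exceeds $231,600 by $44,151 → 15 increments × $72 = $1,080 ≥ base, so the credit is $0.

$0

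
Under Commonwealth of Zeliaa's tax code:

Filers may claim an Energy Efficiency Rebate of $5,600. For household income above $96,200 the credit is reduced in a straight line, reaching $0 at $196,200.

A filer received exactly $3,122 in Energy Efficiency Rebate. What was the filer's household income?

$3,122 is 3,122/5,600 of the full $5,600, so 2,478/5,600 of the $100,000 range has been used: income = $96,200 + $100,000 × 2,478/5,600 = $140,450.

$140,450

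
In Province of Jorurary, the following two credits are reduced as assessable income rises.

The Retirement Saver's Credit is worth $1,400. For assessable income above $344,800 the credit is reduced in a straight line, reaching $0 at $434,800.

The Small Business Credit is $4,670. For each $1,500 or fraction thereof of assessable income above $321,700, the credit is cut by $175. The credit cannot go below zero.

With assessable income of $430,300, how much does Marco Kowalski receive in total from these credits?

Retirement Saver's Credit: $430,300 is $85,500 into a $90,000 phase-out range, leaving 4,500/90,000 of the credit: $1,400 × 4,500/90,000 = $70.
Small Business Credit: income exceeds $321,700 by $108,600 → 73 increments × $175 = $12,775 ≥ base, so the credit is $0.
Total: $70 + $0 = $70.

$70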